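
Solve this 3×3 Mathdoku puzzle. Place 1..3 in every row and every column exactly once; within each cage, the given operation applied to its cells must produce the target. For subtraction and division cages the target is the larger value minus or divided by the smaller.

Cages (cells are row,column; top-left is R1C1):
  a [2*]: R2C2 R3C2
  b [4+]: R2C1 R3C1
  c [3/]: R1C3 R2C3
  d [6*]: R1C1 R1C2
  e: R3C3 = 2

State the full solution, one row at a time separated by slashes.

Cage e is given, leaving R3C3 = 2.
Cage a's pair has product 2; hence R2C2 = 2.
Row 3 already has 2, leaving R3C2 = 1.
Cage d needs two cells with product 6; hence R1C1 = 2.
2 is placed in column 2, which forces R1C2 = 3.
Row 1 now contains 3, which forces R1C3 = 1.
The two cells of cage b must have sum 4, which forces R2C1 = 1.
Column 3 already has 1, so R2C3 = 3.
Row 3 already has 1, which forces R3C1 = 3.

2 3 1 / 1 2 3 / 3 1 2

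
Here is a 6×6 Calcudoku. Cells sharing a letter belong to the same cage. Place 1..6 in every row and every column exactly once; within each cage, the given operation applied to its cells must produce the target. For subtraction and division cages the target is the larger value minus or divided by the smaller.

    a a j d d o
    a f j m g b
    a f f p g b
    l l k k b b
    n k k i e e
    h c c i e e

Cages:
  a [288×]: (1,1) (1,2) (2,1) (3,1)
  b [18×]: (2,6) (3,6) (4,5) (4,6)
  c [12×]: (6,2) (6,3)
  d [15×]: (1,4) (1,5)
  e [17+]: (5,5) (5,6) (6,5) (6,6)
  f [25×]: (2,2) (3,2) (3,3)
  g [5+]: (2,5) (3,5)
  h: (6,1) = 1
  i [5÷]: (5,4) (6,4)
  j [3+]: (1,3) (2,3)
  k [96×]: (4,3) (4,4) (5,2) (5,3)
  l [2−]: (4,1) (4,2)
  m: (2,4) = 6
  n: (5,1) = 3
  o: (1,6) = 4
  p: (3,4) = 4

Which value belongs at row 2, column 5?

3

Cage o is given, so (1,6) = 4.
Cage f has product 25; hence (2,2) = 5.
Cage m is given, which forces (2,4) = 6.
Cage f has product 25, so (3,2) = 1.
Cage f needs product 25, leaving (3,3) = 5.
Cage p is a single given cell, leaving (3,4) = 4.
Cage n is given, so (5,1) = 3.
Cage h is a single given cell; hence (6,1) = 1.
1 is placed in row 6; hence (6,4) = 5.
Cage a has product 288, leaving (1,1) = 2.
4 is placed in row 1, which forces (1,2) = 6.
2 is placed in row 1, so (1,3) = 1.
Column 4 already has 5, leaving (1,4) = 3.
The two cells of cage d must have product 15; hence (1,5) = 5.
Cage a needs product 288; hence (2,1) = 4.
Column 3 already has 1, so (2,3) = 2.
Row 2 already has 2, so (2,5) = 3.
3 is placed in row 2, leaving (2,6) = 1.
The 4 cells of cage a must have product 288, leaving (3,1) = 6.
3 is placed in column 5, leaving (3,5) = 2.
Row 3 already has 2; hence (3,6) = 3.
Column 1 already has 6, so (4,1) = 5.
3 is placed in column 5, which forces (4,5) = 1.
Column 4 already has 5; hence (5,4) = 1.
Cage l's pair has difference 2, so (4,2) = 3.
Row 4 already has 1, leaving (4,4) = 2.
Cage b has product 18, which forces (4,6) = 6.
The 4 cells of cage k must have product 96, so (5,2) = 2.
Cage e has sum 17; hence (5,6) = 5.
Column 2 now contains 2, leaving (6,2) = 4.
Row 6 now contains 4, which forces (6,5) = 6.
Cage e has sum 17, so (6,6) = 2.
Row 4 now contains 6, so (4,3) = 4.
Cage k needs product 96, which forces (5,3) = 6.
Column 5 already has 6, which forces (5,5) = 4.
6 is placed in row 6, leaving (6,3) = 3.
Completed grid: 2 6 1 3 5 4 / 4 5 2 6 3 1 / 6 1 5 4 2 3 / 5 3 4 2 1 6 / 3 2 6 1 4 5 / 1 4 3 5 6 2.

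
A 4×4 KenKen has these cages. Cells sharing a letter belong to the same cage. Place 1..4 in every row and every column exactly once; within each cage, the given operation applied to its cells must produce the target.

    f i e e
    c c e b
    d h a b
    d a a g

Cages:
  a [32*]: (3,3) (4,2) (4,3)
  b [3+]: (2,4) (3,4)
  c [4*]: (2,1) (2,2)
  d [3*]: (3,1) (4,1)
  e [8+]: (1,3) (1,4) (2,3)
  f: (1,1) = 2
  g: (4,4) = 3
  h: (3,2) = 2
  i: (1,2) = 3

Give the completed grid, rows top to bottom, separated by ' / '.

Cage f is a single given cell, leaving (1,1) = 2.
I is a freebie, which forces (1,2) = 3.
Cage h is given, so (3,2) = 2.
The 3 cells of cage a must have product 32, so (3,3) = 4.
Row 3 already has 2, which forces (3,4) = 1.
The 3 cells of cage a must have product 32, which forces (4,2) = 4.
Cage a needs product 32, leaving (4,3) = 2.
Cage g is given, which forces (4,4) = 3.
Column 3 already has 4; hence (1,3) = 1.
Column 4 now contains 1, leaving (1,4) = 4.
Cage c needs two cells with product 4, which forces (2,1) = 4.
Column 2 already has 4, which forces (2,2) = 1.
Cage e needs sum 8, leaving (2,3) = 3.
Column 4 now contains 1, which forces (2,4) = 2.
1 is placed in row 3, which forces (3,1) = 3.
Row 4 already has 3, leaving (4,1) = 1.

2 3 1 4 / 4 1 3 2 / 3 2 4 1 / 1 4 2 3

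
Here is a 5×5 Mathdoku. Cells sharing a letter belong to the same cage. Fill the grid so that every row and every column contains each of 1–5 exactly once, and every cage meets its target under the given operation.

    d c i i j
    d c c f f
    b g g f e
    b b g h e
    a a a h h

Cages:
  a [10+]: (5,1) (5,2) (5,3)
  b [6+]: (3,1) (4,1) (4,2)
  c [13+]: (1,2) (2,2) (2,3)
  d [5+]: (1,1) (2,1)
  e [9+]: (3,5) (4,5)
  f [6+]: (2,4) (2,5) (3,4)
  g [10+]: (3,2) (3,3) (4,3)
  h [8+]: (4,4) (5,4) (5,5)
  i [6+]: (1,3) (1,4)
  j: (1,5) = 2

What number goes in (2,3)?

4

J is a freebie; hence (1,5) = 2.
Row 1 needs a 3, and only (1,1) is open for it.
Cage d's pair has sum 5; hence (2,1) = 2.
2 is placed in column 1, leaving (3,1) = 1.
Column 1 now contains 1; hence (4,1) = 4.
Row 4 now contains 4; hence (4,5) = 5.
4 is placed in column 1; hence (5,1) = 5.
Cage f needs sum 6, so (3,4) = 2.
5 is placed in column 5, which forces (3,5) = 4.
Cage b has sum 6; hence (4,2) = 1.
Row 4 already has 1; hence (4,4) = 3.
Column 4 now contains 3; hence (2,4) = 1.
The 3 cells of cage f must have sum 6, which forces (2,5) = 3.
Row 4 already has 3, so (4,3) = 2.
Cage h has sum 8, so (5,4) = 4.
Cage h needs sum 8, so (5,5) = 1.
Cage c needs sum 13; hence (1,2) = 4.
Cage i's pair has sum 6, which forces (1,3) = 1.
1 is placed in column 4; hence (1,4) = 5.
Row 2 now contains 3, which forces (2,2) = 5.
Cage c has sum 13, so (2,3) = 4.
5 is placed in column 2, so (3,2) = 3.
Row 3 now contains 3; hence (3,3) = 5.
The 3 cells of cage a must have sum 10; hence (5,2) = 2.
Row 5 already has 1, so (5,3) = 3.
The full grid is 3 4 1 5 2 / 2 5 4 1 3 / 1 3 5 2 4 / 4 1 2 3 5 / 5 2 3 4 1.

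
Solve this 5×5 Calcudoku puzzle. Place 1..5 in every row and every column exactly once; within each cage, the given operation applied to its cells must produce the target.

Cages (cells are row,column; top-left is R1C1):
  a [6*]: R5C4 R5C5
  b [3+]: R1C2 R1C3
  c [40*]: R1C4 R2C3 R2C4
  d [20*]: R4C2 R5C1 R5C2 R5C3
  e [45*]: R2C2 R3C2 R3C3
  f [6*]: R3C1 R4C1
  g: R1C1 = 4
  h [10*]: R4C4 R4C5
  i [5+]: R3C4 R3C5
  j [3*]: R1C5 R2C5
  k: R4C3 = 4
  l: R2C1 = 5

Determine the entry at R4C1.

G is a freebie, so R1C1 = 4.
Cage l is given; hence R2C1 = 5.
Cage e needs product 45, leaving R2C2 = 3.
3 is placed in row 2, leaving R2C5 = 1.
The 3 cells of cage e must have product 45, so R3C2 = 5.
Cage e needs product 45, so R3C3 = 3.
K is a freebie; hence R4C3 = 4.
Cage c needs product 40, which forces R1C4 = 5.
Column 5 now contains 1, leaving R1C5 = 3.
Column 3 now contains 4, so R2C3 = 2.
Cage c has product 40, so R2C4 = 4.
3 is placed in row 3, so R3C1 = 2.
Cage i's pair has sum 5, so R3C4 = 1.
The two cells of cage i must have sum 5; hence R3C5 = 4.
Cage f's pair has product 6, so R4C1 = 3.
Column 4 now contains 5, leaving R4C4 = 2.
Row 4 now contains 2, leaving R4C5 = 5.
Column 1 already has 2; hence R5C1 = 1.
Row 5 already has 1, which forces R5C2 = 4.
The 4 cells of cage d must have product 20, which forces R5C3 = 5.
Column 4 already has 2; hence R5C4 = 3.
Column 5 already has 3, leaving R5C5 = 2.
Cage b needs two cells with sum 3, leaving R1C2 = 2.
Column 3 already has 2, which forces R1C3 = 1.
Row 4 now contains 2, leaving R4C2 = 1.
The full grid is 4 2 1 5 3 / 5 3 2 4 1 / 2 5 3 1 4 / 3 1 4 2 5 / 1 4 5 3 2.

3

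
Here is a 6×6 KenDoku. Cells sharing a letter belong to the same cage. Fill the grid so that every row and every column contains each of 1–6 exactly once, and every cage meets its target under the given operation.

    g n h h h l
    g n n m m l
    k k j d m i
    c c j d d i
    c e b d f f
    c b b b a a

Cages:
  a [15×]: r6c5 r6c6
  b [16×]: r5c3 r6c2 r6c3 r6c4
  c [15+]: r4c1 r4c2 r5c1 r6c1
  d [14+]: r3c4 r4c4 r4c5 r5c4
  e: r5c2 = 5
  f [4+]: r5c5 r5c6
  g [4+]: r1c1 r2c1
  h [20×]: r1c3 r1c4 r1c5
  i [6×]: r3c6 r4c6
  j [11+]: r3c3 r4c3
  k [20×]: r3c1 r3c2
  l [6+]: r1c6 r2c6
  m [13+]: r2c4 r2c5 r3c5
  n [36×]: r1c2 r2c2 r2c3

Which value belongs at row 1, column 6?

2

E is a freebie, which forces r5c2 = 5.
The 4 cells of cage b must have product 16; hence r5c3 = 2.
Cage k needs two cells with product 20, which forces r3c1 = 5.
5 is placed in column 2; hence r3c2 = 4.
Row 3 already has 5, so r3c3 = 6.
6 is placed in column 3, leaving r4c3 = 5.
6 is placed in column 3, which forces r2c3 = 3.
The two cells of cage g must have sum 4, which forces r1c1 = 3.
Row 2 now contains 3, so r2c1 = 1.
Cage c has sum 15, which forces r4c2 = 3.
In row 1, 6 can only go at r1c2, so r1c2 = 6.
Column 2 already has 6, so r2c2 = 2.
Column 2 now contains 2, leaving r6c2 = 1.
1 is placed in row 6, so r6c3 = 4.
Row 6 now contains 4, leaving r6c4 = 2.
Column 3 already has 4; hence r1c3 = 1.
Row 1 now contains 1; hence r1c6 = 2.
The 4 cells of cage c must have sum 15, which forces r4c1 = 2.
Column 6 now contains 2, so r4c6 = 6.
Cage c has sum 15; hence r5c1 = 4.
Row 6 already has 2, which forces r6c1 = 6.
The two cells of cage l must have sum 6; hence r2c6 = 4.
Cage d needs sum 14, which forces r3c4 = 3.
Row 3 already has 3, leaving r3c5 = 2.
The two cells of cage i must have product 6, which forces r3c6 = 1.
Cage d has sum 14, so r5c4 = 6.
1 is placed in column 6; hence r5c6 = 3.
Column 6 now contains 3; hence r6c6 = 5.
6 is placed in column 4, so r2c4 = 5.
Cage m has sum 13; hence r2c5 = 6.
Row 5 now contains 3, leaving r5c5 = 1.
Row 6 now contains 5, so r6c5 = 3.
5 is placed in column 4; hence r1c4 = 4.
Cage h has product 20, which forces r1c5 = 5.
The 4 cells of cage d must have sum 14, which forces r4c4 = 1.
1 is placed in column 5, so r4c5 = 4.
Completed grid: 3 6 1 4 5 2 / 1 2 3 5 6 4 / 5 4 6 3 2 1 / 2 3 5 1 4 6 / 4 5 2 6 1 3 / 6 1 4 2 3 5.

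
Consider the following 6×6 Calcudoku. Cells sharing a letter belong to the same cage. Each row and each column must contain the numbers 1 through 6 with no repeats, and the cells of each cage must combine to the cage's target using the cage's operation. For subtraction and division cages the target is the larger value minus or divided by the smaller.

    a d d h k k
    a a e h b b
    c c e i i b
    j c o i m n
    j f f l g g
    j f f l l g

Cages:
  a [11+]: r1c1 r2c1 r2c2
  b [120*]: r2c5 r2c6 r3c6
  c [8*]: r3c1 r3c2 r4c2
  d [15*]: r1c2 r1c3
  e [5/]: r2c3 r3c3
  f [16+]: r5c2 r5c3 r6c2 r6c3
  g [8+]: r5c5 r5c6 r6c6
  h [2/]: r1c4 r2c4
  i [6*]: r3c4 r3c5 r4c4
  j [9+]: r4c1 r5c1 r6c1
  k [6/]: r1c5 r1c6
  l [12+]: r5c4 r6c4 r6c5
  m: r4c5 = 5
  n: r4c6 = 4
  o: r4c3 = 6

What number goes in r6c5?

O is a freebie; hence r4c3 = 6.
Cage m is a single given cell; hence r4c5 = 5.
Cage n is given, leaving r4c6 = 4.
Cage b needs product 120, leaving r2c5 = 4.
In column 6, 3 can only go at r6c6, so r6c6 = 3.
Cage g needs sum 8; hence r5c5 = 3.
The 3 cells of cage g must have sum 8, which forces r5c6 = 2.
The only place for 3 in row 3 is r3c4.
In row 3, 6 can only go at r3c6, so r3c6 = 6.
The two cells of cage k must have quotient 6; hence r1c5 = 6.
6 is placed in column 6, which forces r1c6 = 1.
6 is placed in column 6, leaving r2c6 = 5.
Row 2 now contains 5, which forces r2c3 = 1.
1 is placed in row 2; hence r2c4 = 2.
The two cells of cage e must have quotient 5, leaving r3c3 = 5.
Column 4 now contains 2, which forces r4c4 = 1.
5 is placed in column 3, so r5c3 = 4.
Column 3 already has 4, which forces r6c3 = 2.
2 is placed in row 6, leaving r6c5 = 1.
Cage a needs sum 11, which forces r1c1 = 2.
Cage d needs two cells with product 15, so r1c2 = 5.
5 is placed in column 3, so r1c3 = 3.
Column 4 now contains 2, leaving r1c4 = 4.
1 is placed in column 5; hence r3c5 = 2.
Column 1 now contains 2, leaving r4c1 = 3.
Row 4 now contains 1, which forces r4c2 = 2.
The 3 cells of cage j must have sum 9, which forces r5c1 = 1.
The 4 cells of cage f must have sum 16, which forces r5c2 = 6.
Row 5 now contains 6; hence r5c4 = 5.
Cage f has sum 16, leaving r6c2 = 4.
Column 4 now contains 5; hence r6c4 = 6.
3 is placed in column 1, leaving r2c1 = 6.
Column 2 now contains 6, which forces r2c2 = 3.
Column 1 now contains 1, leaving r3c1 = 4.
Column 2 already has 4, which forces r3c2 = 1.
Row 6 now contains 6; hence r6c1 = 5.
The full grid is 2 5 3 4 6 1 / 6 3 1 2 4 5 / 4 1 5 3 2 6 / 3 2 6 1 5 4 / 1 6 4 5 3 2 / 5 4 2 6 1 3.

1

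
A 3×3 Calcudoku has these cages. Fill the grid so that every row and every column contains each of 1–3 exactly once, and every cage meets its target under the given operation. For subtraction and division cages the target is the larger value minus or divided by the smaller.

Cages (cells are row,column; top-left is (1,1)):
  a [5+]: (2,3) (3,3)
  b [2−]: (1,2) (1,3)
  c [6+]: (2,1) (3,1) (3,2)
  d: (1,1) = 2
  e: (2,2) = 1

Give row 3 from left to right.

Cage d is a single given cell, so (1,1) = 2.
E is a freebie, which forces (2,2) = 1.
Column 2 already has 1, so (1,2) = 3.
The two cells of cage b must have difference 2; hence (1,3) = 1.
1 is placed in row 2; hence (2,1) = 3.
Row 2 now contains 3, so (2,3) = 2.
Cage c has sum 6, leaving (3,1) = 1.
Cage c needs sum 6, which forces (3,2) = 2.
Column 3 now contains 2, leaving (3,3) = 3.
Filled in: 2 3 1 / 3 1 2 / 1 2 3.

1 2 3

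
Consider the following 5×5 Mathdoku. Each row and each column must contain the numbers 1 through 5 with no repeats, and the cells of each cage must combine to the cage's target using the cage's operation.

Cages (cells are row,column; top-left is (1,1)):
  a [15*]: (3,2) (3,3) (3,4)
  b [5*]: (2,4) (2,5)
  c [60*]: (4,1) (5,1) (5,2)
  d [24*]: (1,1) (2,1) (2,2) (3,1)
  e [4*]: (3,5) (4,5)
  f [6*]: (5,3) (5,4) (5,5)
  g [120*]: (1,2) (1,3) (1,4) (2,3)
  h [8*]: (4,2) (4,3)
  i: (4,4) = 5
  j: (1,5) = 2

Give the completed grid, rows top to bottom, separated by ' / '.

1 5 3 4 2 / 4 3 2 1 5 / 2 1 5 3 4 / 3 2 4 5 1 / 5 4 1 2 3

J is a freebie, which forces (1,5) = 2.
Cage i is given, so (4,4) = 5.
Cage g needs product 120, which forces (2,3) = 2.
5 is placed in column 4; hence (2,4) = 1.
Cage b's pair has product 5, so (2,5) = 5.
1 is placed in column 4; hence (3,4) = 3.
Column 3 already has 2, leaving (4,3) = 4.
Row 4 already has 4, leaving (4,5) = 1.
3 is placed in column 4, which forces (5,4) = 2.
1 is placed in column 5, leaving (5,5) = 3.
Cage d has product 24, so (1,1) = 1.
3 is placed in column 4, which forces (1,4) = 4.
The 4 cells of cage d must have product 24, which forces (3,1) = 2.
1 is placed in column 5; hence (3,5) = 4.
Row 4 already has 4; hence (4,1) = 3.
Row 4 already has 4, so (4,2) = 2.
3 is placed in row 5, which forces (5,3) = 1.
Column 1 now contains 3, leaving (2,1) = 4.
Cage d has product 24, so (2,2) = 3.
Cage a needs product 15, so (3,2) = 1.
1 is placed in column 3, which forces (3,3) = 5.
Column 1 already has 4, leaving (5,1) = 5.
5 is placed in row 5, leaving (5,2) = 4.
3 is placed in column 2, so (1,2) = 5.
5 is placed in column 3, which forces (1,3) = 3.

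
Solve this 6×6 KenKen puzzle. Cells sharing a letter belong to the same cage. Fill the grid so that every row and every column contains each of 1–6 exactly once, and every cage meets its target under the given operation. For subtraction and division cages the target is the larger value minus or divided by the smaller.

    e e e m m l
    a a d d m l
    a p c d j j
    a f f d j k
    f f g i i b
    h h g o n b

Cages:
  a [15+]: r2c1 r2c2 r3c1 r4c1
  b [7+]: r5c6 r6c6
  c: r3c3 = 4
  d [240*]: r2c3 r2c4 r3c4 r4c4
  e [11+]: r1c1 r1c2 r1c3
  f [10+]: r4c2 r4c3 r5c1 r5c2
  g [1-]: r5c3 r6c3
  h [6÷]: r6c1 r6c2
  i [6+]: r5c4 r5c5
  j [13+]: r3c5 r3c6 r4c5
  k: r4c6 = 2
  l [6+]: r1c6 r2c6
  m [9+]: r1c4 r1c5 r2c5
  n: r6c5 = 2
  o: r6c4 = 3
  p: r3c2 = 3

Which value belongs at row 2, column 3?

2

Cage p is a single given cell, which forces r3c2 = 3.
C is a freebie; hence r3c3 = 4.
K is a freebie, leaving r4c6 = 2.
Cage o is a single given cell; hence r6c4 = 3.
Cage n is a single given cell; hence r6c5 = 2.
Cage j needs sum 13, which forces r3c5 = 1.
Cage j needs sum 13, which forces r3c6 = 6.
The 3 cells of cage j must have sum 13, so r4c5 = 6.
Cage b's pair has sum 7; hence r5c6 = 3.
Cage b's pair has sum 7, leaving r6c6 = 4.
Row 5 needs a 6, and only r5c3 is open for it.
Cage d needs product 240, so r2c4 = 6.
Cage d has product 240, leaving r4c4 = 4.
Cage g needs two cells with difference 1, so r6c3 = 5.
Cage a has sum 15; hence r2c2 = 5.
5 is placed in column 3, leaving r2c3 = 2.
5 is placed in row 2; hence r2c6 = 1.
The 4 cells of cage d must have product 240; hence r3c4 = 5.
Row 4 already has 4, which forces r4c2 = 1.
The 4 cells of cage f must have sum 10; hence r4c3 = 3.
1 is placed in column 2, leaving r6c2 = 6.
The 3 cells of cage e must have sum 11, so r1c1 = 6.
Cage e has sum 11; hence r1c2 = 4.
Column 3 now contains 3; hence r1c3 = 1.
Row 1 now contains 1; hence r1c4 = 2.
1 is placed in column 6, leaving r1c6 = 5.
Cage a has sum 15, which forces r2c1 = 3.
3 is placed in row 2, leaving r2c5 = 4.
Row 3 now contains 5, leaving r3c1 = 2.
Row 4 now contains 3, so r4c1 = 5.
Column 1 already has 2, leaving r5c1 = 4.
4 is placed in column 2, so r5c2 = 2.
Column 4 already has 2, so r5c4 = 1.
Column 5 now contains 4; hence r5c5 = 5.
6 is placed in row 6, which forces r6c1 = 1.
Row 1 already has 5, which forces r1c5 = 3.
Filled in: 6 4 1 2 3 5 / 3 5 2 6 4 1 / 2 3 4 5 1 6 / 5 1 3 4 6 2 / 4 2 6 1 5 3 / 1 6 5 3 2 4.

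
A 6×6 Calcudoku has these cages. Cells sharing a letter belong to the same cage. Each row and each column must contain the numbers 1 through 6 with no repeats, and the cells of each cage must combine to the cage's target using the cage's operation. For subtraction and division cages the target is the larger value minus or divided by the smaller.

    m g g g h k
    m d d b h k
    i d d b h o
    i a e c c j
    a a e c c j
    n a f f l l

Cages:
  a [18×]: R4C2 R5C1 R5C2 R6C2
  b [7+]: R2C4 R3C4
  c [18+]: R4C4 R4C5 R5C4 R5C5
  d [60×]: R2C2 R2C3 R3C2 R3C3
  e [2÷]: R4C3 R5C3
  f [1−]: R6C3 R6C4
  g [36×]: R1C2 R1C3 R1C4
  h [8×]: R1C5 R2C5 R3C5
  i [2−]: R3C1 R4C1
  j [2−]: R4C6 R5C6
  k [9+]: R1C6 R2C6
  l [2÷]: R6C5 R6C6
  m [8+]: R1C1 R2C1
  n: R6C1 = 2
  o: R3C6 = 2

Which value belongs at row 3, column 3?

3

Cage o is a single given cell; hence R3C6 = 2.
Cage n is given, so R6C1 = 2.
In row 1, 1 can only go at R1C5, so R1C5 = 1.
Cage h has product 8, leaving R2C5 = 2.
Column 5 already has 1; hence R3C5 = 4.
Row 1 needs a 4, and only R1C6 is open for it.
Cage k's pair has sum 9, leaving R2C6 = 5.
Cage m's pair has sum 8, so R1C1 = 5.
Row 2 already has 5, which forces R2C1 = 3.
3 is placed in column 1, leaving R5C1 = 1.
Row 5 now contains 1, which forces R5C6 = 3.
Column 6 already has 3, which forces R6C6 = 6.
Column 1 now contains 1, so R3C1 = 6.
Column 1 now contains 1; hence R4C1 = 4.
Column 6 already has 3, leaving R4C6 = 1.
Cage a needs product 18, so R5C2 = 6.
Row 5 now contains 6; hence R5C5 = 5.
Row 6 already has 6, which forces R6C5 = 3.
1 is placed in row 4, so R4C2 = 3.
Cage e's pair has quotient 2, leaving R4C3 = 2.
3 is placed in row 4; hence R4C4 = 5.
Column 5 already has 3; hence R4C5 = 6.
Cage e needs two cells with quotient 2; hence R5C3 = 4.
4 is placed in row 5, leaving R5C4 = 2.
3 is placed in row 6, so R6C2 = 1.
Column 3 now contains 4, so R6C3 = 5.
Column 4 already has 5, so R6C4 = 4.
Column 2 now contains 3; hence R1C2 = 2.
Column 2 now contains 1, leaving R2C2 = 4.
Column 3 now contains 4, leaving R2C3 = 1.
Column 4 already has 4, so R2C4 = 6.
Column 2 now contains 3, leaving R3C2 = 5.
Column 3 now contains 5, which forces R3C3 = 3.
The two cells of cage b must have sum 7, which forces R3C4 = 1.
3 is placed in column 3; hence R1C3 = 6.
Column 4 now contains 6, which forces R1C4 = 3.
The full grid is 5 2 6 3 1 4 / 3 4 1 6 2 5 / 6 5 3 1 4 2 / 4 3 2 5 6 1 / 1 6 4 2 5 3 / 2 1 5 4 3 6.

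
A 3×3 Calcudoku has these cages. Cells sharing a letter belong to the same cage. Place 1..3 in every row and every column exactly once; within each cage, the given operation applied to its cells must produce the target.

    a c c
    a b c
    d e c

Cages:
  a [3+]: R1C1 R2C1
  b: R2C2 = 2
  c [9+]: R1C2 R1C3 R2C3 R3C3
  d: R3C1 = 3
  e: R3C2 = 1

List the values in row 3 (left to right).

3 1 2

Cage c needs sum 9; hence R1C2 = 3.
B is a freebie, which forces R2C2 = 2.
Cage d is given, which forces R3C1 = 3.
Cage e is given; hence R3C2 = 1.
Row 3 now contains 1, so R3C3 = 2.
Cage a needs two cells with sum 3, which forces R1C1 = 2.
Column 3 now contains 2, which forces R1C3 = 1.
2 is placed in row 2, which forces R2C1 = 1.
Cage c needs sum 9, which forces R2C3 = 3.
The full grid is 2 3 1 / 1 2 3 / 3 1 2.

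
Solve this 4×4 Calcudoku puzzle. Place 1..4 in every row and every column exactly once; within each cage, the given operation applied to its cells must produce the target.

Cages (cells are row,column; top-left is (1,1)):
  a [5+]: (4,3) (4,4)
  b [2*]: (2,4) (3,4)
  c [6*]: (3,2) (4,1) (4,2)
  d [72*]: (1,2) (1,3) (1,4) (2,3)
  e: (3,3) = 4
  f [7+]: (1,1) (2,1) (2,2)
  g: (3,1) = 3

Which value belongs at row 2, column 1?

The 4 cells of cage d must have product 72; hence (2,3) = 3.
G is a freebie; hence (3,1) = 3.
E is a freebie, which forces (3,3) = 4.
Column 3 now contains 4, so (1,3) = 2.
The 3 cells of cage c must have product 6, which forces (4,2) = 3.
Column 3 now contains 2, which forces (4,3) = 1.
Row 4 now contains 3, which forces (4,4) = 4.
Column 2 already has 3, so (1,2) = 4.
Column 4 now contains 4, leaving (1,4) = 3.
Cage c needs product 6, so (3,2) = 1.
Row 3 already has 1, which forces (3,4) = 2.
Row 4 already has 1, leaving (4,1) = 2.
Row 1 now contains 4; hence (1,1) = 1.
Cage f has sum 7, leaving (2,1) = 4.
Column 2 now contains 1; hence (2,2) = 2.
Column 4 already has 2, so (2,4) = 1.
The full grid is 1 4 2 3 / 4 2 3 1 / 3 1 4 2 / 2 3 1 4.

4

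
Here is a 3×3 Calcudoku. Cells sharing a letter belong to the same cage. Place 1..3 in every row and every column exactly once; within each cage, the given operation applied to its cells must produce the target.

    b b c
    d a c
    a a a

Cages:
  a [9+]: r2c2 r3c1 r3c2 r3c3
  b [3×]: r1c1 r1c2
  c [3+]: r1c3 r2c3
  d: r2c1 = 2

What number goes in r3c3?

3

Cage d is a single given cell, which forces r2c1 = 2.
The 4 cells of cage a must have sum 9, leaving r2c2 = 3.
Row 2 already has 2, leaving r2c3 = 1.
The two cells of cage b must have product 3, so r1c1 = 3.
3 is placed in column 2, which forces r1c2 = 1.
Column 3 already has 1, leaving r1c3 = 2.
3 is placed in column 1, which forces r3c1 = 1.
1 is placed in column 2, which forces r3c2 = 2.
Column 3 now contains 2, leaving r3c3 = 3.
The full grid is 3 1 2 / 2 3 1 / 1 2 3.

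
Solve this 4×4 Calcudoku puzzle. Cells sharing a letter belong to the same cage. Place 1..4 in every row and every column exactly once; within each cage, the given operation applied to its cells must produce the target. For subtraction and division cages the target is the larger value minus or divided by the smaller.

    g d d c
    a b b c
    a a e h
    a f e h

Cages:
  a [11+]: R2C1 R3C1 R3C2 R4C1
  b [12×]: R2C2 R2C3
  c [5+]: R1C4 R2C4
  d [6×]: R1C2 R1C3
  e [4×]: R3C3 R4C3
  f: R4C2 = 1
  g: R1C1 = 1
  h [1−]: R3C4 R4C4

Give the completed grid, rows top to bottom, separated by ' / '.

Cage g is given, so R1C1 = 1.
F is a freebie, leaving R4C2 = 1.
Row 4 now contains 1; hence R4C3 = 4.
Cage b needs two cells with product 12; hence R2C2 = 4.
Column 3 now contains 4, which forces R2C3 = 3.
Cage a has sum 11; hence R3C2 = 2.
Column 3 now contains 4, which forces R3C3 = 1.
Column 2 now contains 2, leaving R1C2 = 3.
Column 3 already has 3, leaving R1C3 = 2.
Row 1 now contains 3, which forces R1C4 = 4.
3 is placed in row 2, leaving R2C1 = 2.
Row 2 now contains 2; hence R2C4 = 1.
Cage a has sum 11; hence R3C1 = 4.
Column 4 now contains 4; hence R3C4 = 3.
Cage a has sum 11, so R4C1 = 3.
3 is placed in column 4, so R4C4 = 2.

1 3 2 4 / 2 4 3 1 / 4 2 1 3 / 3 1 4 2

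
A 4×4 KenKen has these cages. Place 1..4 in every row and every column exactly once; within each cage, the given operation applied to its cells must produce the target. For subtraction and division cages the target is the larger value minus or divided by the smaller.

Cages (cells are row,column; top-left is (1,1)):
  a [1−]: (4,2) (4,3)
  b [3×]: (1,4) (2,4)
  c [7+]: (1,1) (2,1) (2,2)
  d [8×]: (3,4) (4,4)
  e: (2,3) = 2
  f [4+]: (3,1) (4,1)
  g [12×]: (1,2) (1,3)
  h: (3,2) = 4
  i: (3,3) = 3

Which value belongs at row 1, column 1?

2

E is a freebie; hence (2,3) = 2.
Cage h is given, so (3,2) = 4.
Cage i is a single given cell, which forces (3,3) = 3.
4 is placed in row 3, leaving (3,4) = 2.
Column 4 already has 2; hence (4,4) = 4.
4 is placed in column 2, which forces (1,2) = 3.
Column 3 already has 3, so (1,3) = 4.
Row 1 already has 3, leaving (1,4) = 1.
3 is placed in column 2, which forces (2,2) = 1.
Column 4 already has 1, so (2,4) = 3.
3 is placed in row 3, which forces (3,1) = 1.
Cage f's pair has sum 4; hence (4,1) = 3.
Cage a needs two cells with difference 1, which forces (4,2) = 2.
4 is placed in row 4, so (4,3) = 1.
Row 1 already has 3; hence (1,1) = 2.
Row 2 already has 1; hence (2,1) = 4.
Completed grid: 2 3 4 1 / 4 1 2 3 / 1 4 3 2 / 3 2 1 4.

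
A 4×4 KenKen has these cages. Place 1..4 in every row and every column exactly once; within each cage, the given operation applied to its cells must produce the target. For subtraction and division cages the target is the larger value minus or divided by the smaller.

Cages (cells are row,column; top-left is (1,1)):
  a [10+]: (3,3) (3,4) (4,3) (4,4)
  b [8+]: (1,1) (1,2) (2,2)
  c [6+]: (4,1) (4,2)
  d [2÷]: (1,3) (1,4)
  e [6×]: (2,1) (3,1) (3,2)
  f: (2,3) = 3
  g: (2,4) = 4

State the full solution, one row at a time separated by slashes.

3 4 2 1 / 2 1 3 4 / 1 3 4 2 / 4 2 1 3

Cage f is given, leaving (2,3) = 3.
Cage g is a single given cell, leaving (2,4) = 4.
The only place for 4 in row 3 is (3,3).
In row 4, 3 can only go at (4,4), so (4,4) = 3.
The only place for 1 in row 4 is (4,3).
Column 3 already has 1, leaving (1,3) = 2.
Cage d's pair has quotient 2, so (1,4) = 1.
Cage a has sum 10; hence (3,4) = 2.
Cage e needs product 6, which forces (2,1) = 2.
The 3 cells of cage b must have sum 8, leaving (2,2) = 1.
Column 2 now contains 1, which forces (3,2) = 3.
Column 1 already has 2, which forces (4,1) = 4.
Row 4 now contains 4; hence (4,2) = 2.
4 is placed in column 1; hence (1,1) = 3.
Column 2 now contains 3; hence (1,2) = 4.
Row 3 already has 3, leaving (3,1) = 1.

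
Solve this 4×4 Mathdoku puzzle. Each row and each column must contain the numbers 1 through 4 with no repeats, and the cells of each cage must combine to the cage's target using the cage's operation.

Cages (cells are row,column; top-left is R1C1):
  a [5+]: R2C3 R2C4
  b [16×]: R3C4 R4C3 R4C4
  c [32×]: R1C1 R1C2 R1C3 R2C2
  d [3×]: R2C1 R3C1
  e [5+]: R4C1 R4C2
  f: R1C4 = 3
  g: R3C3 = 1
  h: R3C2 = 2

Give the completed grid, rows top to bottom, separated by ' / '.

4 1 2 3 / 1 4 3 2 / 3 2 1 4 / 2 3 4 1

Cage f is given, so R1C4 = 3.
Cage c needs product 32, which forces R2C2 = 4.
Cage h is a single given cell, so R3C2 = 2.
Cage g is given, which forces R3C3 = 1.
Row 3 now contains 2, leaving R3C4 = 4.
4 is placed in column 4; hence R4C4 = 1.
Column 2 now contains 2, so R1C2 = 1.
Cage d's pair has product 3, leaving R2C1 = 1.
Cage a's pair has sum 5, leaving R2C3 = 3.
1 is placed in column 4, which forces R2C4 = 2.
Row 3 already has 1, leaving R3C1 = 3.
Cage e needs two cells with sum 5, which forces R4C1 = 2.
Row 4 already has 1, which forces R4C2 = 3.
The 3 cells of cage b must have product 16, which forces R4C3 = 4.
2 is placed in column 1, leaving R1C1 = 4.
Column 3 already has 4, so R1C3 = 2.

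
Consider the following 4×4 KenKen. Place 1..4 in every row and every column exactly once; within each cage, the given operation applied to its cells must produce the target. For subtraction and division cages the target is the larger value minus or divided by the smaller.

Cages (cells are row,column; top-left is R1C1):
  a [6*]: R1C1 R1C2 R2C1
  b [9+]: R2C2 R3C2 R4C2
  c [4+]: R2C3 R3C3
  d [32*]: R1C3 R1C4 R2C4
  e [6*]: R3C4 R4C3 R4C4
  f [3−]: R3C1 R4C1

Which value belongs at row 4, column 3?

2

Cage d needs product 32, so R1C3 = 4.
Cage d needs product 32, so R1C4 = 2.
The 3 cells of cage d must have product 32, which forces R2C4 = 4.
Cage a has product 6; hence R2C1 = 2.
Row 2 already has 2, leaving R2C2 = 3.
Row 2 now contains 3, which forces R2C3 = 1.
1 is placed in column 3; hence R3C3 = 3.
Row 3 now contains 3, which forces R3C4 = 1.
Cage e needs product 6, so R4C3 = 2.
Column 4 already has 1, so R4C4 = 3.
Cage a has product 6, so R1C1 = 3.
Column 2 already has 3, leaving R1C2 = 1.
Row 3 already has 1, which forces R3C1 = 4.
Cage b has sum 9, so R3C2 = 2.
The two cells of cage f must have difference 3, which forces R4C1 = 1.
2 is placed in row 4; hence R4C2 = 4.
Filled in: 3 1 4 2 / 2 3 1 4 / 4 2 3 1 / 1 4 2 3.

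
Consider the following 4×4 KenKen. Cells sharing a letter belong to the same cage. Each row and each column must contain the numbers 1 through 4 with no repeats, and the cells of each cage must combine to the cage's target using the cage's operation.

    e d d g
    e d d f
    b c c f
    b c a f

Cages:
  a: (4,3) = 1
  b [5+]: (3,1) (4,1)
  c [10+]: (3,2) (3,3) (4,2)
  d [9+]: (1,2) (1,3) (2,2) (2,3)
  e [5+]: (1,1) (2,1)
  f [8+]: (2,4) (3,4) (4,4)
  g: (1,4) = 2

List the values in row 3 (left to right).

3 2 4 1

G is a freebie, which forces (1,4) = 2.
Cage a is given, leaving (4,3) = 1.
Cage d needs sum 9; hence (1,2) = 1.
The 4 cells of cage d must have sum 9; hence (1,3) = 3.
The 4 cells of cage d must have sum 9; hence (2,2) = 3.
The 4 cells of cage d must have sum 9; hence (2,3) = 2.
3 is placed in column 3, which forces (3,3) = 4.
Column 2 now contains 3, so (4,2) = 4.
4 is placed in row 4; hence (4,4) = 3.
Row 1 now contains 3, which forces (1,1) = 4.
The two cells of cage e must have sum 5, leaving (2,1) = 1.
The 3 cells of cage f must have sum 8, leaving (2,4) = 4.
Cage b needs two cells with sum 5; hence (3,1) = 3.
Row 3 already has 4, so (3,2) = 2.
3 is placed in column 4, which forces (3,4) = 1.
Row 4 now contains 3; hence (4,1) = 2.
Filled in: 4 1 3 2 / 1 3 2 4 / 3 2 4 1 / 2 4 1 3.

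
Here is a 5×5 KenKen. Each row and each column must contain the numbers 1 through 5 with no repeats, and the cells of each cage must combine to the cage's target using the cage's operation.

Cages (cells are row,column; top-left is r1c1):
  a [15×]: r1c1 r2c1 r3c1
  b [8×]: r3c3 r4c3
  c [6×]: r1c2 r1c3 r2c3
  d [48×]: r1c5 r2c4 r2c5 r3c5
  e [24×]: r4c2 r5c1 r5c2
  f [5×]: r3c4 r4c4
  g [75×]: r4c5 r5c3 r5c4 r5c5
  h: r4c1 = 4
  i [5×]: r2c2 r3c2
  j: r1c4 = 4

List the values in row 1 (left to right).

J is a freebie, leaving r1c4 = 4.
Column 4 already has 4, so r2c4 = 2.
H is a freebie, so r4c1 = 4.
4 is placed in row 4, leaving r4c3 = 2.
The 4 cells of cage g must have product 75, so r4c5 = 5.
The 3 cells of cage c must have product 6, leaving r1c2 = 2.
2 is placed in row 1, which forces r1c5 = 3.
Column 5 already has 3, so r2c5 = 4.
Column 3 now contains 2, leaving r3c3 = 4.
Cage f needs two cells with product 5, leaving r3c4 = 5.
Column 5 already has 4, leaving r3c5 = 2.
Row 4 already has 2, so r4c2 = 3.
Row 4 now contains 5, which forces r4c4 = 1.
The 3 cells of cage e must have product 24, which forces r5c1 = 2.
Cage e needs product 24, leaving r5c2 = 4.
Column 4 now contains 1, so r5c4 = 3.
Column 5 already has 3, leaving r5c5 = 1.
Row 1 already has 3, so r1c3 = 1.
Cage i needs two cells with product 5, leaving r2c2 = 5.
Cage c has product 6, leaving r2c3 = 3.
5 is placed in row 3, so r3c2 = 1.
1 is placed in row 5, leaving r5c3 = 5.
Row 1 now contains 1; hence r1c1 = 5.
Row 2 already has 3, so r2c1 = 1.
Row 3 now contains 1, so r3c1 = 3.
Filled in: 5 2 1 4 3 / 1 5 3 2 4 / 3 1 4 5 2 / 4 3 2 1 5 / 2 4 5 3 1.

5 2 1 4 3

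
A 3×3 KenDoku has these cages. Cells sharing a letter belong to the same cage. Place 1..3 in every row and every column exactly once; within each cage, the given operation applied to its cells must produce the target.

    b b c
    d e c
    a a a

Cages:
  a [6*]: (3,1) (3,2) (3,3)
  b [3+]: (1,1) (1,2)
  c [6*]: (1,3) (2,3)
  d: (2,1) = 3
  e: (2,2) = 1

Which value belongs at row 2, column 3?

D is a freebie, which forces (2,1) = 3.
Cage e is a single given cell; hence (2,2) = 1.
Row 2 already has 3, so (2,3) = 2.
Cage b's pair has sum 3, so (1,1) = 1.
Column 2 now contains 1, leaving (1,2) = 2.
Column 3 now contains 2, which forces (1,3) = 3.
1 is placed in column 1, which forces (3,1) = 2.
Column 2 already has 2, which forces (3,2) = 3.
Column 3 already has 3, leaving (3,3) = 1.
The full grid is 1 2 3 / 3 1 2 / 2 3 1.

2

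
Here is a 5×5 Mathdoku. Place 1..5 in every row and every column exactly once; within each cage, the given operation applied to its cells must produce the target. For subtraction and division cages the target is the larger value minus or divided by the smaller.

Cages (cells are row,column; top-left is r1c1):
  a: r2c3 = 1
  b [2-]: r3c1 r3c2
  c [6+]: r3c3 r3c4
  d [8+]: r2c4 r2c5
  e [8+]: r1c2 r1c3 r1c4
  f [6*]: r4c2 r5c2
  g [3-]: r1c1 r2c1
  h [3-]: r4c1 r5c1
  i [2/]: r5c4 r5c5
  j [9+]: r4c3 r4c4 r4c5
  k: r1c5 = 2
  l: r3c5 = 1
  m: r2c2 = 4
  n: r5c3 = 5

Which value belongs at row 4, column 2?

Cage k is a single given cell, which forces r1c5 = 2.
Cage m is given, so r2c2 = 4.
Cage a is given, which forces r2c3 = 1.
Cage l is a single given cell, leaving r3c5 = 1.
N is a freebie, which forces r5c3 = 5.
Column 5 now contains 1, so r5c5 = 4.
Cage g's pair has difference 3, leaving r1c1 = 5.
Cage g needs two cells with difference 3, which forces r2c1 = 2.
Column 1 already has 5; hence r4c1 = 4.
Column 1 already has 2; hence r5c1 = 1.
Cage i needs two cells with quotient 2; hence r5c4 = 2.
4 is placed in column 1, so r3c1 = 3.
The two cells of cage b must have difference 2, so r3c2 = 5.
The two cells of cage c must have sum 6, which forces r3c3 = 2.
Column 4 now contains 2, which forces r3c4 = 4.
Cage f needs two cells with product 6, which forces r4c2 = 2.
Cage j needs sum 9, which forces r4c3 = 3.
Column 4 now contains 2, leaving r4c4 = 1.
The 3 cells of cage j must have sum 9; hence r4c5 = 5.
Row 5 now contains 2, which forces r5c2 = 3.
3 is placed in column 2; hence r1c2 = 1.
3 is placed in column 3, so r1c3 = 4.
1 is placed in column 4, so r1c4 = 3.
The two cells of cage d must have sum 8, which forces r2c4 = 5.
Column 5 now contains 5, which forces r2c5 = 3.
Completed grid: 5 1 4 3 2 / 2 4 1 5 3 / 3 5 2 4 1 / 4 2 3 1 5 / 1 3 5 2 4.

2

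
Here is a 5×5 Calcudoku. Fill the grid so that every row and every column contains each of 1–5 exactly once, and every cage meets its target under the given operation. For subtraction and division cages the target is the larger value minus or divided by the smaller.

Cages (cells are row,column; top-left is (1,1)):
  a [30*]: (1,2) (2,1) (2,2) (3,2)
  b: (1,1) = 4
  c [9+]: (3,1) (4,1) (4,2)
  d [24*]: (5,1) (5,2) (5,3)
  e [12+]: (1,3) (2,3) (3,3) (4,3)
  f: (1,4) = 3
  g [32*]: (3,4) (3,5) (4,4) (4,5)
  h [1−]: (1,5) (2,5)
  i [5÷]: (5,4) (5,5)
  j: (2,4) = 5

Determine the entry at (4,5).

4

Cage b is given, so (1,1) = 4.
Cage f is given, so (1,4) = 3.
Cage j is a single given cell; hence (2,4) = 5.
Column 4 now contains 5, so (5,4) = 1.
Row 5 now contains 1, which forces (5,5) = 5.
Row 2 needs a 4, and only (2,3) is open for it.
Cage d needs product 24; hence (5,2) = 4.
Column 3 needs a 3, and only (5,3) is open for it.
Row 5 now contains 3, leaving (5,1) = 2.
The only place for 3 in column 5 is (2,5).
The 4 cells of cage a must have product 30; hence (1,2) = 5.
Cage h's pair has difference 1, so (1,5) = 2.
Row 2 already has 3, so (2,1) = 1.
Cage a has product 30; hence (2,2) = 2.
The 4 cells of cage a must have product 30, leaving (3,2) = 3.
Column 2 already has 3; hence (4,2) = 1.
1 is placed in row 4, leaving (4,5) = 4.
Row 1 already has 2, which forces (1,3) = 1.
Row 3 now contains 3; hence (3,1) = 5.
Row 3 now contains 5, so (3,3) = 2.
The 4 cells of cage g must have product 32, so (3,4) = 4.
Column 5 now contains 4, leaving (3,5) = 1.
The 3 cells of cage c must have sum 9, which forces (4,1) = 3.
Column 3 already has 2; hence (4,3) = 5.
4 is placed in row 4; hence (4,4) = 2.
Filled in: 4 5 1 3 2 / 1 2 4 5 3 / 5 3 2 4 1 / 3 1 5 2 4 / 2 4 3 1 5.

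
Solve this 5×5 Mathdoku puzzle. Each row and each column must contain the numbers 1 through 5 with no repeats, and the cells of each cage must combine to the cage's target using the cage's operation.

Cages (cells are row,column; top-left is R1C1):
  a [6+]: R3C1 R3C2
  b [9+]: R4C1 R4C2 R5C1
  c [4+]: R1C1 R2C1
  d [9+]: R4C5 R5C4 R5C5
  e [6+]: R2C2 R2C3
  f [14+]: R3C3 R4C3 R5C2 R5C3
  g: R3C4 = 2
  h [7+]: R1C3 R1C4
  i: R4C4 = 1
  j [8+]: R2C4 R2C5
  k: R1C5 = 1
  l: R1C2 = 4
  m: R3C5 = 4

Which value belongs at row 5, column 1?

2

Cage l is a single given cell, which forces R1C2 = 4.
Cage k is a single given cell, so R1C5 = 1.
Cage g is given, so R3C4 = 2.
Cage m is a single given cell, leaving R3C5 = 4.
I is a freebie, leaving R4C4 = 1.
Row 1 now contains 1; hence R1C1 = 3.
The two cells of cage h must have sum 7, which forces R1C3 = 2.
Cage h needs two cells with sum 7, which forces R1C4 = 5.
Cage c's pair has sum 4; hence R2C1 = 1.
Column 4 already has 5, leaving R2C4 = 3.
Row 2 already has 3, leaving R2C5 = 5.
Column 1 already has 1, which forces R3C1 = 5.
Row 3 now contains 5, leaving R3C2 = 1.
Row 3 already has 1; hence R3C3 = 3.
Cage d has sum 9, leaving R5C4 = 4.
Row 2 now contains 5; hence R2C2 = 2.
Row 2 now contains 5, leaving R2C3 = 4.
Cage b needs sum 9, so R4C1 = 4.
Cage b needs sum 9, so R4C2 = 3.
4 is placed in column 3, so R4C3 = 5.
3 is placed in row 4, leaving R4C5 = 2.
Row 5 now contains 4, which forces R5C1 = 2.
2 is placed in column 2, leaving R5C2 = 5.
Column 3 now contains 5, so R5C3 = 1.
Column 5 now contains 2, so R5C5 = 3.
Filled in: 3 4 2 5 1 / 1 2 4 3 5 / 5 1 3 2 4 / 4 3 5 1 2 / 2 5 1 4 3.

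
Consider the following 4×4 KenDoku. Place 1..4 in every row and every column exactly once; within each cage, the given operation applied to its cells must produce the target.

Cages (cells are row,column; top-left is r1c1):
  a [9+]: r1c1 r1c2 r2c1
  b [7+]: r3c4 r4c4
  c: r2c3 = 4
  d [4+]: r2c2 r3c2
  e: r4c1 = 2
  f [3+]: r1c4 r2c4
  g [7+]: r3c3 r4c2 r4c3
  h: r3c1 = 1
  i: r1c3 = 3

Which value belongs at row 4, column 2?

4

Cage i is a single given cell; hence r1c3 = 3.
Cage c is given, so r2c3 = 4.
Cage h is given, so r3c1 = 1.
1 is placed in row 3, so r3c2 = 3.
1 is placed in row 3, so r3c3 = 2.
Row 3 already has 3, which forces r3c4 = 4.
Cage e is a single given cell; hence r4c1 = 2.
Column 3 now contains 2; hence r4c3 = 1.
4 is placed in column 4, so r4c4 = 3.
2 is placed in column 1; hence r1c1 = 4.
The 3 cells of cage a must have sum 9; hence r1c2 = 2.
Row 1 already has 2, leaving r1c4 = 1.
2 is placed in column 1; hence r2c1 = 3.
Column 2 already has 3, leaving r2c2 = 1.
1 is placed in column 4, leaving r2c4 = 2.
Row 4 now contains 1, so r4c2 = 4.
Filled in: 4 2 3 1 / 3 1 4 2 / 1 3 2 4 / 2 4 1 3.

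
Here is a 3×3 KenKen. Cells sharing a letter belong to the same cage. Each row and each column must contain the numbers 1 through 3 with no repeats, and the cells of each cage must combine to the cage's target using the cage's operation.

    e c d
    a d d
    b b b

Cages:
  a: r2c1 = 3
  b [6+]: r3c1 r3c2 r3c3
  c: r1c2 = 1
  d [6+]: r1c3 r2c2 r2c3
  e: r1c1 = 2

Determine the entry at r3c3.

E is a freebie, leaving r1c1 = 2.
Cage c is given, which forces r1c2 = 1.
Row 1 already has 1, so r1c3 = 3.
A is a freebie; hence r2c1 = 3.
Row 2 now contains 3, which forces r2c2 = 2.
Row 2 already has 2; hence r2c3 = 1.
Column 1 now contains 3, leaving r3c1 = 1.
Column 2 already has 2; hence r3c2 = 3.
Column 3 already has 1, so r3c3 = 2.
Completed grid: 2 1 3 / 3 2 1 / 1 3 2.

2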